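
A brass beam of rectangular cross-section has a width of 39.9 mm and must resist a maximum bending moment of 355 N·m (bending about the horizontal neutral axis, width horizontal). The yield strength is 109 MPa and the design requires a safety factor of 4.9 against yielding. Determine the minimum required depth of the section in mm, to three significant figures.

σ_allow = 109/4.9 = 22.24 MPa.
For a rectangular section σ = 6M/(bh²), so h² = 6M/(b σ_allow) = 6×355000/(39.9×22.24) = 2400 mm².
h = 48.99 mm.

h = 49.0 mm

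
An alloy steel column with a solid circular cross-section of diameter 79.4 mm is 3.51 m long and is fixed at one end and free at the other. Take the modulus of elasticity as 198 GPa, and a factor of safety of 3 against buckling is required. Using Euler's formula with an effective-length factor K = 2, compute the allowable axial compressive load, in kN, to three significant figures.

P_allow = 25.8 kN

I = πd⁴/64 = π×79.4⁴/64 = 1.951×10^6 mm⁴.
Effective length L_e = KL = 2×3.51 m = 7020 mm.
Euler critical load P_cr = π²EI/L_e² = π²×198000×1.951×10^6/7020² = 77360 N.
P_allow = P_cr/n = 77360/3 = 25790 N.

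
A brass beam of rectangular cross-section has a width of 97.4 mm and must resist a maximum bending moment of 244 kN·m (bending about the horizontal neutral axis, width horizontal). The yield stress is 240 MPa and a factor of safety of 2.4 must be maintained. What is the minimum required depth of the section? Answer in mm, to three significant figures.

h = 388 mm

σ_allow = 240/2.4 = 100.0 MPa.
For a rectangular section σ = 6M/(bh²), so h² = 6M/(b σ_allow) = 6×2.4400×10^8/(97.4×100.0) = 150300 mm².
h = 387.7 mm.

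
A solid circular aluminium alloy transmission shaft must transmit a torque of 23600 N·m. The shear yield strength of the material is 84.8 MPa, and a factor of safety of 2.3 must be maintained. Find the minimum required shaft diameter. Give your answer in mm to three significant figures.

d = 148 mm

Allowable shear stress τ_allow = 84.8/2.3 = 36.87 MPa.
For a solid shaft τ = 16T/(πd³), so d³ = 16T/(π τ_allow) = 16×2.3600×10^7/(π×36.87) = 3.260×10^6 mm³.
d = (3.260×10^6)^(1/3) = 148.3 mm.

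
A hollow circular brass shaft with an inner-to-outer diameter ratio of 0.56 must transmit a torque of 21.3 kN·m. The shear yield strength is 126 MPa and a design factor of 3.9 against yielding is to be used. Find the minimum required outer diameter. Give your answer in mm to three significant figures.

τ_allow = 126/3.9 = 32.31 MPa.
For a hollow shaft τ = 16T/[πd_o³(1−k⁴)] with k = 0.56, so 1−k⁴ = 0.9017.
d_o³ = 16T/[π τ_allow (1−k⁴)] = 16×2.1300×10^7/(π×32.31×0.9017) = 3.724×10^6 mm³.
d_o = 155.0 mm.

d_o = 155 mm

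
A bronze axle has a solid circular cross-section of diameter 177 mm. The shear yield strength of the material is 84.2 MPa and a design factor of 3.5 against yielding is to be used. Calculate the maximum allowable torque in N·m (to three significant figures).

T_allow = 26200 N·m

τ_allow = 84.2/3.5 = 24.06 MPa.
For a solid shaft T_allow = τ_allow·πd³/16; πd³/16 = π×177³/16 = 1.089×10^6 mm³.
T_allow = 24.06×1.089×10^6 = 2.619×10^7 N·mm = 26190 N·m.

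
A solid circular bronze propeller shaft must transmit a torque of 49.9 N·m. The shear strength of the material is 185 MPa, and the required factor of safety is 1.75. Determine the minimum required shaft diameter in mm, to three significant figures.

Allowable shear stress τ_allow = 185/1.75 = 105.7 MPa.
For a solid shaft τ = 16T/(πd³), so d³ = 16T/(π τ_allow) = 16×49900/(π×105.7) = 2404 mm³.
d = (2404)^(1/3) = 13.40 mm.

d = 13.4 mm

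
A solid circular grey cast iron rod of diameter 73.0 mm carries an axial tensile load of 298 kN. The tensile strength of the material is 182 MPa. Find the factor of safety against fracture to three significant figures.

A = πd²/4 = 4185 mm².
σ = F/A = 298000/4185 = 71.20 MPa.
n = 182/71.20 = 2.556.

n = 2.56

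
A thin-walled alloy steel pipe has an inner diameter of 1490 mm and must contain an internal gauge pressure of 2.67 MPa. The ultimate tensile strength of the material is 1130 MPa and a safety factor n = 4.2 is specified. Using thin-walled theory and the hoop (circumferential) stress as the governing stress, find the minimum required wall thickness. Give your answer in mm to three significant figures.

σ_allow = 1130/4.2 = 269.0 MPa.
Hoop stress σ_h = pD/(2t), so t = pD/(2σ_allow) = 2.67×1490/(2×269.0) = 7.393 mm.

t = 7.39 mm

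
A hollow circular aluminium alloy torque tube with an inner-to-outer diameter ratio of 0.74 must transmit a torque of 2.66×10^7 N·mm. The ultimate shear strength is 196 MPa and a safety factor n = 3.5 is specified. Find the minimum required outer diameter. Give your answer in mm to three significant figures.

d_o = 151 mm

τ_allow = 196/3.5 = 56.00 MPa.
For a hollow shaft τ = 16T/[πd_o³(1−k⁴)] with k = 0.74, so 1−k⁴ = 0.7001.
d_o³ = 16T/[π τ_allow (1−k⁴)] = 16×2.6600×10^7/(π×56.00×0.7001) = 3.455×10^6 mm³.
d_o = 151.2 mm.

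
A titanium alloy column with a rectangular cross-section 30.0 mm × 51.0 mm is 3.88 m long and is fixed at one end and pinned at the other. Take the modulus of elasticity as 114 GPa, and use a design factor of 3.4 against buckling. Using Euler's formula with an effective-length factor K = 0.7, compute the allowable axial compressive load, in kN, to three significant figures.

P_allow = 5.15 kN

Buckling occurs about the weak axis: I_min = h·b³/12 = 51.0×30.0³/12 = 114800 mm⁴ (b = 30.0 mm is the smaller dimension).
Effective length L_e = KL = 0.7×3.88 m = 2716 mm.
Euler critical load P_cr = π²EI/L_e² = π²×114000×114800/2716² = 17500 N.
P_allow = P_cr/n = 17500/3.4 = 5148 N.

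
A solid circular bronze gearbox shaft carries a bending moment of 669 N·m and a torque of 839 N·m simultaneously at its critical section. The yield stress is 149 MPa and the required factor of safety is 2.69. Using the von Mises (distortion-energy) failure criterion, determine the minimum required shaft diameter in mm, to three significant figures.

σ_allow = σ_y/n = 149/2.69 = 55.39 MPa.
For a solid shaft σ_b = 32M/(πd³) and τ = 16T/(πd³), so the von Mises stress is σ' = (16/πd³)·√(4M²+3T²).
√(4M²+3T²) = √(4×(669000)² + 3×(839000)²) = 1.975×10^6 N·mm.
d³ = 16×1.975×10^6/(π×55.39) = 181600 mm³.
d = 56.63 mm.

d = 56.6 mm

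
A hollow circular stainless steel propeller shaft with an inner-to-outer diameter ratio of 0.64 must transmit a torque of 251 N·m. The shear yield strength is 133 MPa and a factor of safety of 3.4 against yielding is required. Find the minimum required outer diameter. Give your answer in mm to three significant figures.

d_o = 34.0 mm

τ_allow = 133/3.4 = 39.12 MPa.
For a hollow shaft τ = 16T/[πd_o³(1−k⁴)] with k = 0.64, so 1−k⁴ = 0.8322.
d_o³ = 16T/[π τ_allow (1−k⁴)] = 16×251000/(π×39.12×0.8322) = 39270 mm³.
d_o = 33.99 mm.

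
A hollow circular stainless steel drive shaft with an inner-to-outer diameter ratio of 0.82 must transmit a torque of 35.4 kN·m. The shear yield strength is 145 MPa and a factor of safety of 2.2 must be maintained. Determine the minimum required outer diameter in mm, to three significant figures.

τ_allow = 145/2.2 = 65.91 MPa.
For a hollow shaft τ = 16T/[πd_o³(1−k⁴)] with k = 0.82, so 1−k⁴ = 0.5479.
d_o³ = 16T/[π τ_allow (1−k⁴)] = 16×3.5400×10^7/(π×65.91×0.5479) = 4.993×10^6 mm³.
d_o = 170.9 mm.

d_o = 171 mm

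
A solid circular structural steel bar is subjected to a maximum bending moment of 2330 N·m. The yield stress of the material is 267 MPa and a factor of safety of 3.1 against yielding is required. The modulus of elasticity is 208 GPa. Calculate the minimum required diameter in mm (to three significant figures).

σ_allow = 267/3.1 = 86.13 MPa.
For a solid circular section σ = 32M/(πd³), so d³ = 32M/(π σ_allow) = 32×2330000/(π×86.13) = 275600 mm³.
d = 65.07 mm.

d = 65.1 mm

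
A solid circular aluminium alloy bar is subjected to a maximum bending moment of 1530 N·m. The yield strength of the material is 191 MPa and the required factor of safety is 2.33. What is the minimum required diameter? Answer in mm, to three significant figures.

σ_allow = 191/2.33 = 81.97 MPa.
For a solid circular section σ = 32M/(πd³), so d³ = 32M/(π σ_allow) = 32×1530000/(π×81.97) = 190100 mm³.
d = 57.50 mm.

d = 57.5 mm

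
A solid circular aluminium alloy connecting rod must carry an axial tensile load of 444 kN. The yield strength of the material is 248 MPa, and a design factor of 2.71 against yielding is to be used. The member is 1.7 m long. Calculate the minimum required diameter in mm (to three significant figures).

d = 78.6 mm

Allowable stress σ_allow = 248/2.71 = 91.51 MPa.
Required area A = F/σ_allow = 444000/91.51 = 4852 mm².
A = πd²/4 → d = √(4A/π) = 78.60 mm.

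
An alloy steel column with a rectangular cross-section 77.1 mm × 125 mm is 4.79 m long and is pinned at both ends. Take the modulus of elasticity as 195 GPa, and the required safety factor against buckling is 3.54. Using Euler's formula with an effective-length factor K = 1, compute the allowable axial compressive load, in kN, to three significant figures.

Buckling occurs about the weak axis: I_min = h·b³/12 = 125×77.1³/12 = 4.774×10^6 mm⁴ (b = 77.1 mm is the smaller dimension).
Effective length L_e = KL = 1×4.79 m = 4790 mm.
Euler critical load P_cr = π²EI/L_e² = π²×195000×4.774×10^6/4790² = 400500 N.
P_allow = P_cr/n = 400500/3.54 = 113100 N.

P_allow = 113 kN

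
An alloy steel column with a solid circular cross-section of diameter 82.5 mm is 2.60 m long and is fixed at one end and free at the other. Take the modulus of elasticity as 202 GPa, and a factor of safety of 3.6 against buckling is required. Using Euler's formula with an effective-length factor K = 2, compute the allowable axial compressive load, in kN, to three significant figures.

P_allow = 46.6 kN

I = πd⁴/64 = π×82.5⁴/64 = 2.274×10^6 mm⁴.
Effective length L_e = KL = 2×2.60 m = 5200 mm.
Euler critical load P_cr = π²EI/L_e² = π²×202000×2.274×10^6/5200² = 167700 N.
P_allow = P_cr/n = 167700/3.6 = 46570 N.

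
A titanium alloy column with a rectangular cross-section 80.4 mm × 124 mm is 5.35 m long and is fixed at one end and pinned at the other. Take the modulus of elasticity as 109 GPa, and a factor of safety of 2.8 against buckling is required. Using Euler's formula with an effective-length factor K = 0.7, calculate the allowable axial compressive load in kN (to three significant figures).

P_allow = 147 kN

Buckling occurs about the weak axis: I_min = h·b³/12 = 124×80.4³/12 = 5.370×10^6 mm⁴ (b = 80.4 mm is the smaller dimension).
Effective length L_e = KL = 0.7×5.35 m = 3745 mm.
Euler critical load P_cr = π²EI/L_e² = π²×109000×5.370×10^6/3745² = 411900 N.
P_allow = P_cr/n = 411900/2.8 = 147100 N.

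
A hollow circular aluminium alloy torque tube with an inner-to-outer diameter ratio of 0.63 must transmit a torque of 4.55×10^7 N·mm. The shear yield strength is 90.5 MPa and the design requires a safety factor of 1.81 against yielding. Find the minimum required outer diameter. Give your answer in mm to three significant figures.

τ_allow = 90.5/1.81 = 50.00 MPa.
For a hollow shaft τ = 16T/[πd_o³(1−k⁴)] with k = 0.63, so 1−k⁴ = 0.8425.
d_o³ = 16T/[π τ_allow (1−k⁴)] = 16×4.5500×10^7/(π×50.00×0.8425) = 5.501×10^6 mm³.
d_o = 176.5 mm.

d_o = 177 mm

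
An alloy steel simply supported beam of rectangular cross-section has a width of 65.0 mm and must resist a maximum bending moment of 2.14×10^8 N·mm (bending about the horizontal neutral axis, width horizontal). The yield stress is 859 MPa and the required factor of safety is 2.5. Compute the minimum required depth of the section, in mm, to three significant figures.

σ_allow = 859/2.5 = 343.6 MPa.
For a rectangular section σ = 6M/(bh²), so h² = 6M/(b σ_allow) = 6×2.1400×10^8/(65.0×343.6) = 57490 mm².
h = 239.8 mm.

h = 240 mm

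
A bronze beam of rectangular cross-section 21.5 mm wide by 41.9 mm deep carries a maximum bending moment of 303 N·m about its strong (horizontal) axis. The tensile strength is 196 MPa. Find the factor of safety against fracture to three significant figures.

n = 4.07

Section modulus S = bh²/6 = 21.5×41.9²/6 = 6291 mm³.
σ = M/S = 303000/6291 = 48.16 MPa.
n = 196/48.16 = 4.069.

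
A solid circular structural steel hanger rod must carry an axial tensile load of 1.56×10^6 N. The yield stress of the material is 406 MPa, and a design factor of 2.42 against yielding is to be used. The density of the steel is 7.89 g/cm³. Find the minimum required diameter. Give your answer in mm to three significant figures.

Allowable stress σ_allow = 406/2.42 = 167.8 MPa.
Required area A = F/σ_allow = 1560000/167.8 = 9299 mm².
A = πd²/4 → d = √(4A/π) = 108.8 mm.

d = 109 mm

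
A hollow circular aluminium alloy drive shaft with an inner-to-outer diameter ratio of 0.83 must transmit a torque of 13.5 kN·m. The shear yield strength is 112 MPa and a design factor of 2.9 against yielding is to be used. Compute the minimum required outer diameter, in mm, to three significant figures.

d_o = 150 mm

τ_allow = 112/2.9 = 38.62 MPa.
For a hollow shaft τ = 16T/[πd_o³(1−k⁴)] with k = 0.83, so 1−k⁴ = 0.5254.
d_o³ = 16T/[π τ_allow (1−k⁴)] = 16×1.3500×10^7/(π×38.62×0.5254) = 3.388×10^6 mm³.
d_o = 150.2 mm.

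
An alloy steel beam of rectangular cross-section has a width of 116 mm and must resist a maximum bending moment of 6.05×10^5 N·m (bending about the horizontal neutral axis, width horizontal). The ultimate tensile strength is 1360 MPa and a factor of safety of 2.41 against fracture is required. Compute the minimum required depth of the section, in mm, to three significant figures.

h = 235 mm

σ_allow = 1360/2.41 = 564.3 MPa.
For a rectangular section σ = 6M/(bh²), so h² = 6M/(b σ_allow) = 6×6.0500×10^8/(116×564.3) = 55450 mm².
h = 235.5 mm.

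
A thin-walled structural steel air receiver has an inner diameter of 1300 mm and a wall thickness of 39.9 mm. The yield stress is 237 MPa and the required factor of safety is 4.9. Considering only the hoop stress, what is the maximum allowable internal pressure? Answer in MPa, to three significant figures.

p_allow = 2.97 MPa

σ_allow = 237/4.9 = 48.37 MPa.
σ_h = pD/(2t) → p_allow = 2σ_allow t/D = 2×48.37×39.9/1300 = 2.969 MPa.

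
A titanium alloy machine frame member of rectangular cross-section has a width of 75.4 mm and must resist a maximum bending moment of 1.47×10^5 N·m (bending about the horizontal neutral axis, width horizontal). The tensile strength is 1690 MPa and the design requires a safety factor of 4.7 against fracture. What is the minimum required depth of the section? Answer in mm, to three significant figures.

σ_allow = 1690/4.7 = 359.6 MPa.
For a rectangular section σ = 6M/(bh²), so h² = 6M/(b σ_allow) = 6×1.4700×10^8/(75.4×359.6) = 32530 mm².
h = 180.4 mm.

h = 180 mm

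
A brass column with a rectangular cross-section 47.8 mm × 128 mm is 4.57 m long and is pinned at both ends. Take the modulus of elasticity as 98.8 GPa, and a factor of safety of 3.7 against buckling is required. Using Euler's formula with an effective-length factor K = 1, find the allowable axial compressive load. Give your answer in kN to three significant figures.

Buckling occurs about the weak axis: I_min = h·b³/12 = 128×47.8³/12 = 1.165×10^6 mm⁴ (b = 47.8 mm is the smaller dimension).
Effective length L_e = KL = 1×4.57 m = 4570 mm.
Euler critical load P_cr = π²EI/L_e² = π²×98800×1.165×10^6/4570² = 54390 N.
P_allow = P_cr/n = 54390/3.7 = 14700 N.

P_allow = 14.7 kN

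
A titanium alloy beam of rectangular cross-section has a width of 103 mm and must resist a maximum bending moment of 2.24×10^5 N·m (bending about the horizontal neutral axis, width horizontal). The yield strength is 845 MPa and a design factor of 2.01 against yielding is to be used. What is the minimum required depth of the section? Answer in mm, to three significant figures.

h = 176 mm

σ_allow = 845/2.01 = 420.4 MPa.
For a rectangular section σ = 6M/(bh²), so h² = 6M/(b σ_allow) = 6×2.2400×10^8/(103×420.4) = 31040 mm².
h = 176.2 mm.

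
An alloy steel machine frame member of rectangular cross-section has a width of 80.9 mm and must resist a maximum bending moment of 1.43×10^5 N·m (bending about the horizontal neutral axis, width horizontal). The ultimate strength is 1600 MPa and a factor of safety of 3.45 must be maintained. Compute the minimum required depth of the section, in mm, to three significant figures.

h = 151 mm

σ_allow = 1600/3.45 = 463.8 MPa.
For a rectangular section σ = 6M/(bh²), so h² = 6M/(b σ_allow) = 6×1.4300×10^8/(80.9×463.8) = 22870 mm².
h = 151.2 mm.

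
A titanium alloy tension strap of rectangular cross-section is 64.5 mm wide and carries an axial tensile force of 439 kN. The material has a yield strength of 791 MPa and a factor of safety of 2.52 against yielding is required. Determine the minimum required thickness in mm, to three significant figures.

σ_allow = 791/2.52 = 313.9 MPa.
Required area A = F/σ_allow = 439000/313.9 = 1399 mm².
t = A/w = 1399/64.5 = 21.68 mm.

t = 21.7 mm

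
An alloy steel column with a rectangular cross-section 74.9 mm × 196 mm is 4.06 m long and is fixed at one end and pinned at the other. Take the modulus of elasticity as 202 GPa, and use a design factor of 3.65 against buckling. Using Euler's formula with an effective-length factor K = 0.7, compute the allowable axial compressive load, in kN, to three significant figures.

P_allow = 464 kN

Buckling occurs about the weak axis: I_min = h·b³/12 = 196×74.9³/12 = 6.863×10^6 mm⁴ (b = 74.9 mm is the smaller dimension).
Effective length L_e = KL = 0.7×4.06 m = 2842 mm.
Euler critical load P_cr = π²EI/L_e² = π²×202000×6.863×10^6/2842² = 1.694×10^6 N.
P_allow = P_cr/n = 1.694×10^6/3.65 = 464100 N.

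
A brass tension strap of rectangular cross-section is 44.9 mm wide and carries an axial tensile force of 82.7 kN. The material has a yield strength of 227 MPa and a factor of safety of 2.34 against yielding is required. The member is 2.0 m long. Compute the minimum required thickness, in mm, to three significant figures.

σ_allow = 227/2.34 = 97.01 MPa.
Required area A = F/σ_allow = 82700/97.01 = 852.5 mm².
t = A/w = 852.5/44.9 = 18.99 mm.

t = 19.0 mm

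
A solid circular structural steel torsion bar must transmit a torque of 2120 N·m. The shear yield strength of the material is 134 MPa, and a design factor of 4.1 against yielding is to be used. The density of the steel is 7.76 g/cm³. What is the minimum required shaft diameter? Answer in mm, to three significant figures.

Allowable shear stress τ_allow = 134/4.1 = 32.68 MPa.
For a solid shaft τ = 16T/(πd³), so d³ = 16T/(π τ_allow) = 16×2120000/(π×32.68) = 330400 mm³.
d = (330400)^(1/3) = 69.13 mm.

d = 69.1 mm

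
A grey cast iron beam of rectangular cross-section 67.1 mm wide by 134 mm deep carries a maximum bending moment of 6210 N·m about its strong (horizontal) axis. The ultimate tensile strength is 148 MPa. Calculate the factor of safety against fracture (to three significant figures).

Section modulus S = bh²/6 = 67.1×134²/6 = 200800 mm³.
σ = M/S = 6210000/200800 = 30.93 MPa.
n = 148/30.93 = 4.786.

n = 4.79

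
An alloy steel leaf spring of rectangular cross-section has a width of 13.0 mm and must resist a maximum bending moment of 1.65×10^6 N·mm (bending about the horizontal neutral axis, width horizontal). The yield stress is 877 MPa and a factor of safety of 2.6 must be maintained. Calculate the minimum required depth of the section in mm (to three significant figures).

h = 47.5 mm

σ_allow = 877/2.6 = 337.3 MPa.
For a rectangular section σ = 6M/(bh²), so h² = 6M/(b σ_allow) = 6×1650000/(13.0×337.3) = 2258 mm².
h = 47.52 mm.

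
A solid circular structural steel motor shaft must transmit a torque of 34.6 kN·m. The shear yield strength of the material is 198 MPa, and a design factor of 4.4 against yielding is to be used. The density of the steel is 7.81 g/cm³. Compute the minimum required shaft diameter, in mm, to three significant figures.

Allowable shear stress τ_allow = 198/4.4 = 45.00 MPa.
For a solid shaft τ = 16T/(πd³), so d³ = 16T/(π τ_allow) = 16×3.4600×10^7/(π×45.00) = 3.916×10^6 mm³.
d = (3.916×10^6)^(1/3) = 157.6 mm.

d = 158 mm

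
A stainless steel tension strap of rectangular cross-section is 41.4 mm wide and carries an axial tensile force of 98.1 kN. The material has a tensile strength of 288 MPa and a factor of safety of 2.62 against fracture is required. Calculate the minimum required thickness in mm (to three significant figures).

t = 21.6 mm

σ_allow = 288/2.62 = 109.9 MPa.
Required area A = F/σ_allow = 98100/109.9 = 892.4 mm².
t = A/w = 892.4/41.4 = 21.56 mm.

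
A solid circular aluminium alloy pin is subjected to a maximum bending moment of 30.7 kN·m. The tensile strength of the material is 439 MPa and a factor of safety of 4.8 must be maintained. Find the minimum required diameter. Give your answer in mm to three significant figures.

σ_allow = 439/4.8 = 91.46 MPa.
For a solid circular section σ = 32M/(πd³), so d³ = 32M/(π σ_allow) = 32×3.0700×10^7/(π×91.46) = 3.419×10^6 mm³.
d = 150.7 mm.

d = 151 mm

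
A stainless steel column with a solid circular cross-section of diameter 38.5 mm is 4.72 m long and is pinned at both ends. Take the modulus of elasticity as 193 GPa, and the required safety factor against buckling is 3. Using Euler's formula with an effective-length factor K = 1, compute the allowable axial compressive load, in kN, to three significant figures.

I = πd⁴/64 = π×38.5⁴/64 = 107800 mm⁴.
Effective length L_e = KL = 1×4.72 m = 4720 mm.
Euler critical load P_cr = π²EI/L_e² = π²×193000×107800/4720² = 9221 N.
P_allow = P_cr/n = 9221/3 = 3074 N.

P_allow = 3.07 kN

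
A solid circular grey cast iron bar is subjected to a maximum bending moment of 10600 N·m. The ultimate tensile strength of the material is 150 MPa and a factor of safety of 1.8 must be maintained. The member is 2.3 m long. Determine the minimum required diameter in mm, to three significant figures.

σ_allow = 150/1.8 = 83.33 MPa.
For a solid circular section σ = 32M/(πd³), so d³ = 32M/(π σ_allow) = 32×1.0600×10^7/(π×83.33) = 1.296×10^6 mm³.
d = 109.0 mm.

d = 109 mm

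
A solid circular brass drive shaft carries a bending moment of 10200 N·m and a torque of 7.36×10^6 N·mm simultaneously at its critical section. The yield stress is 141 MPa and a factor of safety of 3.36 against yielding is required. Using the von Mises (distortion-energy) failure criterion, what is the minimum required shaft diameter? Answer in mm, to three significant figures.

σ_allow = σ_y/n = 141/3.36 = 41.96 MPa.
For a solid shaft σ_b = 32M/(πd³) and τ = 16T/(πd³), so the von Mises stress is σ' = (16/πd³)·√(4M²+3T²).
√(4M²+3T²) = √(4×(1.020×10^7)² + 3×(7.360×10^6)²) = 2.406×10^7 N·mm.
d³ = 16×2.406×10^7/(π×41.96) = 2.919×10^6 mm³.
d = 142.9 mm.

d = 143 mm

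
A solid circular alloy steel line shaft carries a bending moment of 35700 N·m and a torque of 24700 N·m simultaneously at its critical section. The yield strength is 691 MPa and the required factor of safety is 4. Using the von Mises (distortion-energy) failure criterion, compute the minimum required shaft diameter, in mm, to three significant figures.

d = 135 mm

σ_allow = σ_y/n = 691/4 = 172.8 MPa.
For a solid shaft σ_b = 32M/(πd³) and τ = 16T/(πd³), so the von Mises stress is σ' = (16/πd³)·√(4M²+3T²).
√(4M²+3T²) = √(4×(3.570×10^7)² + 3×(2.470×10^7)²) = 8.324×10^7 N·mm.
d³ = 16×8.324×10^7/(π×172.8) = 2.454×10^6 mm³.
d = 134.9 mm.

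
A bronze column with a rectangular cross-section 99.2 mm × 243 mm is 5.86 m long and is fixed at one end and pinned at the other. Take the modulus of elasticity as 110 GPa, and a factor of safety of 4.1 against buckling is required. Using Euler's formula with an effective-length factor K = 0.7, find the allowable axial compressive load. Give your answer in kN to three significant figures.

Buckling occurs about the weak axis: I_min = h·b³/12 = 243×99.2³/12 = 1.977×10^7 mm⁴ (b = 99.2 mm is the smaller dimension).
Effective length L_e = KL = 0.7×5.86 m = 4102 mm.
Euler critical load P_cr = π²EI/L_e² = π²×110000×1.977×10^7/4102² = 1.275×10^6 N.
P_allow = P_cr/n = 1.275×10^6/4.1 = 311100 N.

P_allow = 311 kN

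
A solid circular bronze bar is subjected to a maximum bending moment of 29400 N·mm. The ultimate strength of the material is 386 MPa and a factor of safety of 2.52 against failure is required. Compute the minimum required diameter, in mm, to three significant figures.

σ_allow = 386/2.52 = 153.2 MPa.
For a solid circular section σ = 32M/(πd³), so d³ = 32M/(π σ_allow) = 32×29400/(π×153.2) = 1955 mm³.
d = 12.50 mm.

d = 12.5 mm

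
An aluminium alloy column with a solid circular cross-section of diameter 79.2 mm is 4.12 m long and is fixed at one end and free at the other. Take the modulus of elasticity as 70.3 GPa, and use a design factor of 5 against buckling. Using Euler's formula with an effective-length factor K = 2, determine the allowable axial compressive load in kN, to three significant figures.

P_allow = 3.95 kN

I = πd⁴/64 = π×79.2⁴/64 = 1.931×10^6 mm⁴.
Effective length L_e = KL = 2×4.12 m = 8240 mm.
Euler critical load P_cr = π²EI/L_e² = π²×70300×1.931×10^6/8240² = 19740 N.
P_allow = P_cr/n = 19740/5 = 3947 N.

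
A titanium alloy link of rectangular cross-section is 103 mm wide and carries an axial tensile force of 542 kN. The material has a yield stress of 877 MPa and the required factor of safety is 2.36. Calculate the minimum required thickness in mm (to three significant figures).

t = 14.2 mm

σ_allow = 877/2.36 = 371.6 MPa.
Required area A = F/σ_allow = 542000/371.6 = 1459 mm².
t = A/w = 1459/103 = 14.16 mm.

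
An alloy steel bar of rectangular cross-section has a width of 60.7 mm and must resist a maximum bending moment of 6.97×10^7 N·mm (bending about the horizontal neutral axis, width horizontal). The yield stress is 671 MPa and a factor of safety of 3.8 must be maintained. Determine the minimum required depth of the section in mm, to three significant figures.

σ_allow = 671/3.8 = 176.6 MPa.
For a rectangular section σ = 6M/(bh²), so h² = 6M/(b σ_allow) = 6×6.9700×10^7/(60.7×176.6) = 39020 mm².
h = 197.5 mm.

h = 198 mm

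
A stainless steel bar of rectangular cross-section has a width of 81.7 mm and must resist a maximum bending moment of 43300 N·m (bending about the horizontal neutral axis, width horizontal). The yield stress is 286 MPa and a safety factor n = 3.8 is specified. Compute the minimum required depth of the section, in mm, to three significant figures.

σ_allow = 286/3.8 = 75.26 MPa.
For a rectangular section σ = 6M/(bh²), so h² = 6M/(b σ_allow) = 6×4.3300×10^7/(81.7×75.26) = 42250 mm².
h = 205.5 mm.

h = 206 mm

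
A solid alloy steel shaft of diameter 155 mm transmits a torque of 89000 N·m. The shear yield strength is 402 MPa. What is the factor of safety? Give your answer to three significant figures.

n = 3.30

τ = 16T/(πd³) = 16×8.9000×10^7/(π×155³) = 121.7 MPa.
n = τ_limit/τ = 402/121.7 = 3.303.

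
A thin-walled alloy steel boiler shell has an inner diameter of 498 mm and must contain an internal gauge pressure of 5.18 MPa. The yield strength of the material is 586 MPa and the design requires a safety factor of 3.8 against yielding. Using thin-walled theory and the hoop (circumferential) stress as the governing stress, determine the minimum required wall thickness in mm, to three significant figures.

t = 8.36 mm

σ_allow = 586/3.8 = 154.2 MPa.
Hoop stress σ_h = pD/(2t), so t = pD/(2σ_allow) = 5.18×498/(2×154.2) = 8.364 mm.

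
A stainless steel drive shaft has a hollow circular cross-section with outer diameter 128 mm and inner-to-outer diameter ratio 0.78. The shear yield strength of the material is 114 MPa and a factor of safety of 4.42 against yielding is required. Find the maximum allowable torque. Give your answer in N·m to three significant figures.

τ_allow = 114/4.42 = 25.79 MPa.
For a hollow shaft T_allow = τ_allow·πd_o³(1−k⁴)/16 with 1−k⁴ = 0.6298, so πd_o³(1−k⁴)/16 = 259400 mm³.
T_allow = 25.79×259400 = 6.689×10^6 N·mm = 6689 N·m.

T_allow = 6690 N·m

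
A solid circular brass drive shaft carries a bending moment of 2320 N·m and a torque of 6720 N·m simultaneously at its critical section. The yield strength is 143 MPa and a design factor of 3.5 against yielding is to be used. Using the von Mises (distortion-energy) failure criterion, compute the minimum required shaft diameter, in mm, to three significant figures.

σ_allow = σ_y/n = 143/3.5 = 40.86 MPa.
For a solid shaft σ_b = 32M/(πd³) and τ = 16T/(πd³), so the von Mises stress is σ' = (16/πd³)·√(4M²+3T²).
√(4M²+3T²) = √(4×(2.320×10^6)² + 3×(6.720×10^6)²) = 1.253×10^7 N·mm.
d³ = 16×1.253×10^7/(π×40.86) = 1.562×10^6 mm³.
d = 116.0 mm.

d = 116 mm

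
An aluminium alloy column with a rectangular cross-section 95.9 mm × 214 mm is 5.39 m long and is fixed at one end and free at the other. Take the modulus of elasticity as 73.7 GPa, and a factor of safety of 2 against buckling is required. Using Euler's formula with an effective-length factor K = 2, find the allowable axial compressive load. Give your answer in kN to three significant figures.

P_allow = 49.2 kN

Buckling occurs about the weak axis: I_min = h·b³/12 = 214×95.9³/12 = 1.573×10^7 mm⁴ (b = 95.9 mm is the smaller dimension).
Effective length L_e = KL = 2×5.39 m = 10780 mm.
Euler critical load P_cr = π²EI/L_e² = π²×73700×1.573×10^7/10780² = 98450 N.
P_allow = P_cr/n = 98450/2 = 49230 N.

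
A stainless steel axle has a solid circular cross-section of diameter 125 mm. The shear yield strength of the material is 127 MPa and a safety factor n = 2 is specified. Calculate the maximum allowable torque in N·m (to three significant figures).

T_allow = 24400 N·m

τ_allow = 127/2 = 63.50 MPa.
For a solid shaft T_allow = τ_allow·πd³/16; πd³/16 = π×125³/16 = 383500 mm³.
T_allow = 63.50×383500 = 2.435×10^7 N·mm = 24350 N·m.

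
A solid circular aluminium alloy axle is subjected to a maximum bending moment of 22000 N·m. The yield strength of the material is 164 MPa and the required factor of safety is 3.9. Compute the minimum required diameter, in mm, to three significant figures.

σ_allow = 164/3.9 = 42.05 MPa.
For a solid circular section σ = 32M/(πd³), so d³ = 32M/(π σ_allow) = 32×2.2000×10^7/(π×42.05) = 5.329×10^6 mm³.
d = 174.7 mm.

d = 175 mm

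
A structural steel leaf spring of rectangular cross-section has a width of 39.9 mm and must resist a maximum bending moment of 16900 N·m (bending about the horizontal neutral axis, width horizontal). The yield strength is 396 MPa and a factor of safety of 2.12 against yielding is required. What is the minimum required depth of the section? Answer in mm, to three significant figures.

h = 117 mm

σ_allow = 396/2.12 = 186.8 MPa.
For a rectangular section σ = 6M/(bh²), so h² = 6M/(b σ_allow) = 6×1.6900×10^7/(39.9×186.8) = 13610 mm².
h = 116.6 mm.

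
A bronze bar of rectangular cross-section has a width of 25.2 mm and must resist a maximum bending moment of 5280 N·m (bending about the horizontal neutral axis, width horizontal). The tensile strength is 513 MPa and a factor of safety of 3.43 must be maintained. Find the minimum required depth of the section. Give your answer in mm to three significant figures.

σ_allow = 513/3.43 = 149.6 MPa.
For a rectangular section σ = 6M/(bh²), so h² = 6M/(b σ_allow) = 6×5280000/(25.2×149.6) = 8405 mm².
h = 91.68 mm.

h = 91.7 mm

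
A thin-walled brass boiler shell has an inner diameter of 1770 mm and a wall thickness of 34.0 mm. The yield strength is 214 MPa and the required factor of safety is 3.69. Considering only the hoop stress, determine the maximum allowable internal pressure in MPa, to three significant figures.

p_allow = 2.23 MPa

σ_allow = 214/3.69 = 57.99 MPa.
σ_h = pD/(2t) → p_allow = 2σ_allow t/D = 2×57.99×34.0/1770 = 2.228 MPa.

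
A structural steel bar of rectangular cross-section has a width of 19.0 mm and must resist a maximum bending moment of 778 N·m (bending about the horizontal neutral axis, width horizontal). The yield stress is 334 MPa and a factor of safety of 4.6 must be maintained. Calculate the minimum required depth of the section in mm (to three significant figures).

σ_allow = 334/4.6 = 72.61 MPa.
For a rectangular section σ = 6M/(bh²), so h² = 6M/(b σ_allow) = 6×778000/(19.0×72.61) = 3384 mm².
h = 58.17 mm.

h = 58.2 mm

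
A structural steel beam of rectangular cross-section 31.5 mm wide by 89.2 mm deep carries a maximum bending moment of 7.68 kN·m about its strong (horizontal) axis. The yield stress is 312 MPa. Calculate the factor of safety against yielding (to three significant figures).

Section modulus S = bh²/6 = 31.5×89.2²/6 = 41770 mm³.
σ = M/S = 7680000/41770 = 183.9 MPa.
n = 312/183.9 = 1.697.

n = 1.70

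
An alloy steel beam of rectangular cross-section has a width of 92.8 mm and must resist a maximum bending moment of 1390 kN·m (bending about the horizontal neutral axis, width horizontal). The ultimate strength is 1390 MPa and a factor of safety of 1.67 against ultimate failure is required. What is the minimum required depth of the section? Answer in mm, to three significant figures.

σ_allow = 1390/1.67 = 832.3 MPa.
For a rectangular section σ = 6M/(bh²), so h² = 6M/(b σ_allow) = 6×1.3900×10^9/(92.8×832.3) = 108000 mm².
h = 328.6 mm.

h = 329 mm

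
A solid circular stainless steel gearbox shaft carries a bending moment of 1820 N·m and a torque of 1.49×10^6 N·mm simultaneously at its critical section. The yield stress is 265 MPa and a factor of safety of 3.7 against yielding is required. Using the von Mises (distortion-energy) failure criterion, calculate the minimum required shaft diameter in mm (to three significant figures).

σ_allow = σ_y/n = 265/3.7 = 71.62 MPa.
For a solid shaft σ_b = 32M/(πd³) and τ = 16T/(πd³), so the von Mises stress is σ' = (16/πd³)·√(4M²+3T²).
√(4M²+3T²) = √(4×(1.820×10^6)² + 3×(1.490×10^6)²) = 4.462×10^6 N·mm.
d³ = 16×4.462×10^6/(π×71.62) = 317300 mm³.
d = 68.21 mm.

d = 68.2 mm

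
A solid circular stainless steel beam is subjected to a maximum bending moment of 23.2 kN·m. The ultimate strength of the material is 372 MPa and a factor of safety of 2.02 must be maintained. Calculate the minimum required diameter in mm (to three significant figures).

σ_allow = 372/2.02 = 184.2 MPa.
For a solid circular section σ = 32M/(πd³), so d³ = 32M/(π σ_allow) = 32×2.3200×10^7/(π×184.2) = 1.283×10^6 mm³.
d = 108.7 mm.

d = 109 mm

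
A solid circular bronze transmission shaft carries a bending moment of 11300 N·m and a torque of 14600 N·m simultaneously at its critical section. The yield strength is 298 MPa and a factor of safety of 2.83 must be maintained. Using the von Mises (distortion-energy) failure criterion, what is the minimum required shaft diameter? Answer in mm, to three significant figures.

σ_allow = σ_y/n = 298/2.83 = 105.3 MPa.
For a solid shaft σ_b = 32M/(πd³) and τ = 16T/(πd³), so the von Mises stress is σ' = (16/πd³)·√(4M²+3T²).
√(4M²+3T²) = √(4×(1.130×10^7)² + 3×(1.460×10^7)²) = 3.392×10^7 N·mm.
d³ = 16×3.392×10^7/(π×105.3) = 1.640×10^6 mm³.
d = 117.9 mm.

d = 118 mm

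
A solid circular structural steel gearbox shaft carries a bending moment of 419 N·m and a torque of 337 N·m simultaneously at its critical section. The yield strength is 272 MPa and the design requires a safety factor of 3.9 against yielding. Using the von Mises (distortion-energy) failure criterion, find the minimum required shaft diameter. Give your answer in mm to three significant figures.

σ_allow = σ_y/n = 272/3.9 = 69.74 MPa.
For a solid shaft σ_b = 32M/(πd³) and τ = 16T/(πd³), so the von Mises stress is σ' = (16/πd³)·√(4M²+3T²).
√(4M²+3T²) = √(4×(419000)² + 3×(337000)²) = 1.021×10^6 N·mm.
d³ = 16×1.021×10^6/(π×69.74) = 74580 mm³.
d = 42.09 mm.

d = 42.1 mm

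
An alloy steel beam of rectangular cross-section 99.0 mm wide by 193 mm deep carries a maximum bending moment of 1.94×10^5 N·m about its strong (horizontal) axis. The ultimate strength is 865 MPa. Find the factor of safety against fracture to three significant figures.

n = 2.74

Section modulus S = bh²/6 = 99.0×193²/6 = 614600 mm³.
σ = M/S = 1.9400×10^8/614600 = 315.6 MPa.
n = 865/315.6 = 2.740.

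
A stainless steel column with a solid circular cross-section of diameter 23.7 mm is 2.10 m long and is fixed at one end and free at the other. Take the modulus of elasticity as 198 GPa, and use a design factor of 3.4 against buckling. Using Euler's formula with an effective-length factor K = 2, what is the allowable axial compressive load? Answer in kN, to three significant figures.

P_allow = 0.505 kN

I = πd⁴/64 = π×23.7⁴/64 = 15490 mm⁴.
Effective length L_e = KL = 2×2.10 m = 4200 mm.
Euler critical load P_cr = π²EI/L_e² = π²×198000×15490/4200² = 1716 N.
P_allow = P_cr/n = 1716/3.4 = 504.6 N.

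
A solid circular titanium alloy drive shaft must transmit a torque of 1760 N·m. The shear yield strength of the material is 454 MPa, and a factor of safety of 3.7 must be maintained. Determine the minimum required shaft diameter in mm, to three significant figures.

d = 41.8 mm

Allowable shear stress τ_allow = 454/3.7 = 122.7 MPa.
For a solid shaft τ = 16T/(πd³), so d³ = 16T/(π τ_allow) = 16×1760000/(π×122.7) = 73050 mm³.
d = (73050)^(1/3) = 41.80 mm.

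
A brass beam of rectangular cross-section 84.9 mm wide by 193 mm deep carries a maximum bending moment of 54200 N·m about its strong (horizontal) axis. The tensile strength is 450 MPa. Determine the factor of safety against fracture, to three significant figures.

n = 4.38

Section modulus S = bh²/6 = 84.9×193²/6 = 527100 mm³.
σ = M/S = 5.4200×10^7/527100 = 102.8 MPa.
n = 450/102.8 = 4.376.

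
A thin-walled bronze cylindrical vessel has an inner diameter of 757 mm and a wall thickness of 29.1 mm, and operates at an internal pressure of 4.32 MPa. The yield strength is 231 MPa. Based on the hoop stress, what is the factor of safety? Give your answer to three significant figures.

σ_h = pD/(2t) = 4.32×757/(2×29.1) = 56.19 MPa.
n = 231/56.19 = 4.111.

n = 4.11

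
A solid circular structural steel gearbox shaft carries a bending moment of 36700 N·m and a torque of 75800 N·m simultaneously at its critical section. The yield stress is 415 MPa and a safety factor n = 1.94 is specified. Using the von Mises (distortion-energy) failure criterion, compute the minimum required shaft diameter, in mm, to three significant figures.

σ_allow = σ_y/n = 415/1.94 = 213.9 MPa.
For a solid shaft σ_b = 32M/(πd³) and τ = 16T/(πd³), so the von Mises stress is σ' = (16/πd³)·√(4M²+3T²).
√(4M²+3T²) = √(4×(3.670×10^7)² + 3×(7.580×10^7)²) = 1.504×10^8 N·mm.
d³ = 16×1.504×10^8/(π×213.9) = 3.581×10^6 mm³.
d = 153.0 mm.

d = 153 mm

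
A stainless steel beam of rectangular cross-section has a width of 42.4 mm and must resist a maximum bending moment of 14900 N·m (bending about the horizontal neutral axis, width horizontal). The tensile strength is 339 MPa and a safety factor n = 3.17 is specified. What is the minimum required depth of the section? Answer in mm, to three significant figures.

h = 140 mm

σ_allow = 339/3.17 = 106.9 MPa.
For a rectangular section σ = 6M/(bh²), so h² = 6M/(b σ_allow) = 6×1.4900×10^7/(42.4×106.9) = 19720 mm².
h = 140.4 mm.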